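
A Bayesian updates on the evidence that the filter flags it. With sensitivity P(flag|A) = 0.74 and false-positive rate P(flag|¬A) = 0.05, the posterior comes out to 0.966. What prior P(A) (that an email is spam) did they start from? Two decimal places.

In odds form, posterior odds = prior odds × likelihood ratio, so prior odds = posterior odds ÷ LR.
Posterior odds = 0.966/(1−0.966) = 28.4118. LR = 0.74/0.05 = 14.8000.
Prior odds = 28.4118/14.8000 = 1.9197, so P(A) = 1.9197/(1+1.9197) ≈ 0.66.

P(A) = 0.66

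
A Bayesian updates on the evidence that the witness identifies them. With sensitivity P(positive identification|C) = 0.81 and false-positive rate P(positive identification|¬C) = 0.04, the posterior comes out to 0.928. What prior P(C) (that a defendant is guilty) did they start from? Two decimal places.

In odds form, posterior odds = prior odds × likelihood ratio, so prior odds = posterior odds ÷ LR.
Posterior odds = 0.928/(1−0.928) = 12.8889. LR = 0.81/0.04 = 20.2500.
Prior odds = 12.8889/20.2500 = 0.6365, so P(C) = 0.6365/(1+0.6365) ≈ 0.39.

P(C) = 0.39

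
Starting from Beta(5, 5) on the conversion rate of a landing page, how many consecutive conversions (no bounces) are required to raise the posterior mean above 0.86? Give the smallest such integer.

After k conversions and 0 bounces the posterior is Beta(5+k, 5), with mean (5+k)/(5+5+k).
Set (5+k)/(10+k) > 0.86 and solve: k > (0.86·10 − 5)/(1 − 0.86) = 25.714.
The smallest integer exceeding 25.714 is 26, and checking k=26: (31)/(36) = 0.8611 > 0.86.

k = 26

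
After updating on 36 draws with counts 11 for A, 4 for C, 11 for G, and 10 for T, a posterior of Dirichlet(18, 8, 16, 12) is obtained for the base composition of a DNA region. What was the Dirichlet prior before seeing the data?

For a Dirichlet(α) prior with multinomial counts c, the posterior is Dirichlet(α + c) componentwise.
Subtract each count from the matching posterior parameter: 18−11=7, 8−4=4, 16−11=5, 12−10=2.

Dirichlet(7, 4, 5, 2)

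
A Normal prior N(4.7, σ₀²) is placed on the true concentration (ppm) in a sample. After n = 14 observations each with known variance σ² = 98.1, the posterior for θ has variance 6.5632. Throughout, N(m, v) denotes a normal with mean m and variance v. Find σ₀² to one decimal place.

Posterior precision equals prior precision plus data precision: 1/σ_n² = 1/σ₀² + n/σ².
So 1/σ₀² = 1/6.5632 − 14/98.1 = 0.152365 − 0.142712 = 0.009653.
Hence σ₀² = 1/0.009653 ≈ 103.6.

σ₀² = 103.6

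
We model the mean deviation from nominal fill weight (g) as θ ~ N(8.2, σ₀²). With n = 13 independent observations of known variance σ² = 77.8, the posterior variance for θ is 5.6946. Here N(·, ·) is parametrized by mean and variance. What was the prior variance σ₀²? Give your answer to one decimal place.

Posterior precision equals prior precision plus data precision: 1/σ_n² = 1/σ₀² + n/σ².
So 1/σ₀² = 1/5.6946 − 13/77.8 = 0.175605 − 0.167095 = 0.008510.
Hence σ₀² = 1/0.008510 ≈ 117.5.

σ₀² = 117.5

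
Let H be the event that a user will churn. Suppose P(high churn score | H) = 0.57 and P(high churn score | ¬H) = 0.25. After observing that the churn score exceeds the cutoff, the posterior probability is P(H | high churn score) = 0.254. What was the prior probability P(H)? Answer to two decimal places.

P(H) = 0.13

Bayes' rule in odds form gives O(H|E) = O(H)·[P(E|H)/P(E|¬H)], hence O(H) = O(H|E)/LR.
Posterior odds = 0.254/(1−0.254) = 0.3405. LR = 0.57/0.25 = 2.2800.
Prior odds = 0.3405/2.2800 = 0.1493, so P(H) = 0.1493/(1+0.1493) ≈ 0.13.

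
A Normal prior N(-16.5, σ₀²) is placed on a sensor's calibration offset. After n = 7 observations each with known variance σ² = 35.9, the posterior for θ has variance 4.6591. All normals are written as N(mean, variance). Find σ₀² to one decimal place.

For the Normal–Normal model with known σ², precisions add: τ_n = τ₀ + n/σ².
So 1/σ₀² = 1/4.6591 − 7/35.9 = 0.214634 − 0.194986 = 0.019648.
Hence σ₀² = 1/0.019648 ≈ 50.9.

σ₀² = 50.9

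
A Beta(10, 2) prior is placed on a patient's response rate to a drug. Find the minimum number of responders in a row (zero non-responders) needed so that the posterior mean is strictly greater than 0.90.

After k responders and 0 non-responders the posterior is Beta(10+k, 2), with mean (10+k)/(10+2+k).
Set (10+k)/(12+k) > 0.90 and solve: k > (0.90·12 − 10)/(1 − 0.90) = 8.000.
The smallest integer exceeding 8.000 is 9, and checking k=9: (19)/(21) = 0.9048 > 0.90.

k = 9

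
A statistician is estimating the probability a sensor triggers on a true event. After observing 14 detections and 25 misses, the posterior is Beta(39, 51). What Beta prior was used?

Beta is conjugate to the binomial likelihood: posterior = Beta(a+s, b+f).
So a = 39 − 14 = 25 and b = 51 − 25 = 26.

Beta(25, 26)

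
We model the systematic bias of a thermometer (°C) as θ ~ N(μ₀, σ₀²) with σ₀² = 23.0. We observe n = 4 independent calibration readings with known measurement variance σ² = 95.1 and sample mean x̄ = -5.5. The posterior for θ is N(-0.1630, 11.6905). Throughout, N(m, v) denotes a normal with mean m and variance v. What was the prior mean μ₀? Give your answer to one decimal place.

The posterior mean is a precision-weighted average: μ_n = (τ₀μ₀ + τ_data·x̄)/(τ₀+τ_data), with τ₀=1/σ₀² and τ_data=n/σ².
Here τ₀ = 1/23.0 = 0.043478 and τ_data = 4/95.1 = 0.042061, so τ_n = 0.085539.
Rearranging for μ₀: μ₀ = (μ_n·τ_n − τ_data·x̄)/τ₀ = (-0.1630·0.085539 − 0.042061·-5.5) / 0.043478 = 0.217393/0.043478 ≈ 5.0.

μ₀ = 5.0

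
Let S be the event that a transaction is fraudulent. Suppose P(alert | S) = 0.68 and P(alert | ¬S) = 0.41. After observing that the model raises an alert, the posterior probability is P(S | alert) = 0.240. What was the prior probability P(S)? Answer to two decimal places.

P(S) = 0.16

In odds form, posterior odds = prior odds × likelihood ratio, so prior odds = posterior odds ÷ LR.
Posterior odds = 0.240/(1−0.240) = 0.3158. LR = 0.68/0.41 = 1.6585.
Prior odds = 0.3158/1.6585 = 0.1904, so P(S) = 0.1904/(1+0.1904) ≈ 0.16.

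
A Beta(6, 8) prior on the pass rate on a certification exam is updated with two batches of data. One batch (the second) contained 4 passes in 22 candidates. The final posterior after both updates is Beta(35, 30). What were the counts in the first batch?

Sequential conjugate updates are equivalent to a single update on the pooled data, so total successes = posterior α − prior α and total failures = posterior β − prior β.
Total across both batches: 35−6=29 passes, 30−8=22 failures.
Subtract the second batch: 29−4=25 passes and 22−18=4 failures.

25 passes and 4 failures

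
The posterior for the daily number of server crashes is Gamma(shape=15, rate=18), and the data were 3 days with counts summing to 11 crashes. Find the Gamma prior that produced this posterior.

A Gamma(α, β) prior (rate parametrization) on a Poisson rate with n observations summing to S gives posterior Gamma(α+S, β+n).
So α = 15 − 11 = 4 and β = 18 − 3 = 15.

Gamma(shape=4, rate=15)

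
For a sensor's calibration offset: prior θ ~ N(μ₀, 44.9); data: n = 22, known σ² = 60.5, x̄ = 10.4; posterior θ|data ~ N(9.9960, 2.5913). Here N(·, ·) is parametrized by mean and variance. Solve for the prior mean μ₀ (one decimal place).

With known observation variance, the Normal–Normal posterior has precision τ_n = τ₀ + n/σ² and mean μ_n = (τ₀μ₀ + (n/σ²)x̄)/τ_n.
Here τ₀ = 1/44.9 = 0.022272 and τ_data = 22/60.5 = 0.363636, so τ_n = 0.385908.
Rearranging for μ₀: μ₀ = (μ_n·τ_n − τ_data·x̄)/τ₀ = (9.9960·0.385908 − 0.363636·10.4) / 0.022272 = 0.075722/0.022272 ≈ 3.4.

μ₀ = 3.4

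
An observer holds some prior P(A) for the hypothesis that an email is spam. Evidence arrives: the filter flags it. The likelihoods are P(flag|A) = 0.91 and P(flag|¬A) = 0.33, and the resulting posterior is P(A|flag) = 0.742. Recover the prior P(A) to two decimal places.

Bayes' rule in odds form gives O(A|E) = O(A)·[P(E|A)/P(E|¬A)], hence O(A) = O(A|E)/LR.
Posterior odds = 0.742/(1−0.742) = 2.8760. LR = 0.91/0.33 = 2.7576.
Prior odds = 2.8760/2.7576 = 1.0429, so P(A) = 1.0429/(1+1.0429) ≈ 0.51.

P(A) = 0.51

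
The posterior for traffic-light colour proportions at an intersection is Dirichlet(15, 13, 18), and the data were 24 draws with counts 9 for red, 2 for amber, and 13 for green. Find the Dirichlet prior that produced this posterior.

For a Dirichlet(α) prior with multinomial counts c, the posterior is Dirichlet(α + c) componentwise.
Subtract each count from the matching posterior parameter: 15−9=6, 13−2=11, 18−13=5.

Dirichlet(6, 11, 5)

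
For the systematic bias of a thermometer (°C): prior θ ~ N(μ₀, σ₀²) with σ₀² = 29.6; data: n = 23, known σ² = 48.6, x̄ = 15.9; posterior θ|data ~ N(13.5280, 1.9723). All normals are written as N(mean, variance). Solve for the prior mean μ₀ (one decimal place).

The posterior mean is a precision-weighted average: μ_n = (τ₀μ₀ + τ_data·x̄)/(τ₀+τ_data), with τ₀=1/σ₀² and τ_data=n/σ².
Here τ₀ = 1/29.6 = 0.033784 and τ_data = 23/48.6 = 0.473251, so τ_n = 0.507035.
Rearranging for μ₀: μ₀ = (μ_n·τ_n − τ_data·x̄)/τ₀ = (13.5280·0.507035 − 0.473251·15.9) / 0.033784 = -0.665521/0.033784 ≈ -19.7.

μ₀ = -19.7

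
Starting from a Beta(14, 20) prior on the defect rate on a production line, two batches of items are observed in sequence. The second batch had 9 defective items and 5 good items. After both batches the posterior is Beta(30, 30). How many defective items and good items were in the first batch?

7 defective items and 5 good items

Because Beta–binomial updating is additive in the counts, the combined data contributed (α_post−α_prior, β_post−β_prior) successes and failures.
Total across both batches: 30−14=16 defective items, 30−20=10 good items.
Subtract the second batch: 16−9=7 defective items and 10−5=5 good items.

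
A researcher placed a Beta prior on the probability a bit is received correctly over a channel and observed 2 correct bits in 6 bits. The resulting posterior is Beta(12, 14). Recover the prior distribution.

Beta(10, 10)

Beta is conjugate to the binomial likelihood: posterior = Beta(a+s, b+f).
Subtract the data counts: 12−2=10, 14−4=10.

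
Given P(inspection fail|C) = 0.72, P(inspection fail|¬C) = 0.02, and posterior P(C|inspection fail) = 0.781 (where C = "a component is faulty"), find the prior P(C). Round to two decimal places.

P(C) = 0.09

Bayes' rule in odds form gives O(C|E) = O(C)·[P(E|C)/P(E|¬C)], hence O(C) = O(C|E)/LR.
Posterior odds = 0.781/(1−0.781) = 3.5662. LR = 0.72/0.02 = 36.0000.
Prior odds = 3.5662/36.0000 = 0.0991, so P(C) = 0.0991/(1+0.0991) ≈ 0.09.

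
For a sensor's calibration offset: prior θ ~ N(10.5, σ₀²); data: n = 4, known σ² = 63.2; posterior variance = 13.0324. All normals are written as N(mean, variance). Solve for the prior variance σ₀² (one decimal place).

Posterior precision equals prior precision plus data precision: 1/σ_n² = 1/σ₀² + n/σ².
So 1/σ₀² = 1/13.0324 − 4/63.2 = 0.076732 − 0.063291 = 0.013441.
Hence σ₀² = 1/0.013441 ≈ 74.4.

σ₀² = 74.4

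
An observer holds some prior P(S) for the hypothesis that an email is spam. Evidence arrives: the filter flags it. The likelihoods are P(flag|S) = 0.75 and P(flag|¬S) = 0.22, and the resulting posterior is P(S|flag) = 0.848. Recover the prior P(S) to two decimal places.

P(S) = 0.62

Bayes' rule in odds form gives O(S|E) = O(S)·[P(E|S)/P(E|¬S)], hence O(S) = O(S|E)/LR.
Posterior odds = 0.848/(1−0.848) = 5.5789. LR = 0.75/0.22 = 3.4091.
Prior odds = 5.5789/3.4091 = 1.6365, so P(S) = 1.6365/(1+1.6365) ≈ 0.62.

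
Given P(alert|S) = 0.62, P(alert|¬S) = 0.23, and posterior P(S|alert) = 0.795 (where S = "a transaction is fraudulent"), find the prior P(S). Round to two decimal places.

P(S) = 0.59

Bayes' rule in odds form gives O(S|E) = O(S)·[P(E|S)/P(E|¬S)], hence O(S) = O(S|E)/LR.
Posterior odds = 0.795/(1−0.795) = 3.8780. LR = 0.62/0.23 = 2.6957.
Prior odds = 3.8780/2.6957 = 1.4386, so P(S) = 1.4386/(1+1.4386) ≈ 0.59.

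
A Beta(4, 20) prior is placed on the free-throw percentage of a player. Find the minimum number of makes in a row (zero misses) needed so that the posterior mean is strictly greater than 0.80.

k = 77

After k makes and 0 misses the posterior is Beta(4+k, 20), with mean (4+k)/(4+20+k).
Set (4+k)/(24+k) > 0.80 and solve: k > (0.80·24 − 4)/(1 − 0.80) = 76.000.
The smallest integer exceeding 76.000 is 77.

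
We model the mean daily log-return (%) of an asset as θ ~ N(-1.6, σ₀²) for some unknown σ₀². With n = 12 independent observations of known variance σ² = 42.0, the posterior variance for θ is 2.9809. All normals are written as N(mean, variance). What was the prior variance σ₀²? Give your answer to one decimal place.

σ₀² = 20.1

Posterior precision equals prior precision plus data precision: 1/σ_n² = 1/σ₀² + n/σ².
So 1/σ₀² = 1/2.9809 − 12/42.0 = 0.335469 − 0.285714 = 0.049755.
Hence σ₀² = 1/0.049755 ≈ 20.1.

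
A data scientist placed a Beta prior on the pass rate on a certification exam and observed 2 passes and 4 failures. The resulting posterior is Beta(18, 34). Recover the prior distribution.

Under Beta–binomial conjugacy the posterior parameters are (α+s, β+f).
So α = 18 − 2 = 16 and β = 34 − 4 = 30.

Beta(16, 30)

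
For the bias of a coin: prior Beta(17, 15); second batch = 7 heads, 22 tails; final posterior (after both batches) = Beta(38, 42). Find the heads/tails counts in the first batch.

14 heads and 5 tails

Because Beta–binomial updating is additive in the counts, the combined data contributed (α_post−α_prior, β_post−β_prior) successes and failures.
Total across both batches: 38−17=21 heads, 42−15=27 tails.
Subtract the second batch: 21−7=14 heads and 27−22=5 tails.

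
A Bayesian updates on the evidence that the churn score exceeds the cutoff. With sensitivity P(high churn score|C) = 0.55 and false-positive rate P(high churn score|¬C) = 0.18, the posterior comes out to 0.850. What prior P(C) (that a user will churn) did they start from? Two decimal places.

P(C) = 0.65

Bayes' rule in odds form gives O(C|E) = O(C)·[P(E|C)/P(E|¬C)], hence O(C) = O(C|E)/LR.
Posterior odds = 0.850/(1−0.850) = 5.6667. LR = 0.55/0.18 = 3.0556.
Prior odds = 5.6667/3.0556 = 1.8545, so P(C) = 1.8545/(1+1.8545) ≈ 0.65.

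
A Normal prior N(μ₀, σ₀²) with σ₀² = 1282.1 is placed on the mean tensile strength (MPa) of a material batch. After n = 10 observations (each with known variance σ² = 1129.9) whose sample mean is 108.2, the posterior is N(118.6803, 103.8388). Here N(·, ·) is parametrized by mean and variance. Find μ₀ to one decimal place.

μ₀ = 237.6

With known observation variance, the Normal–Normal posterior has precision τ_n = τ₀ + n/σ² and mean μ_n = (τ₀μ₀ + (n/σ²)x̄)/τ_n.
Here τ₀ = 1/1282.1 = 0.000780 and τ_data = 10/1129.9 = 0.008850, so τ_n = 0.009630.
Rearranging for μ₀: μ₀ = (μ_n·τ_n − τ_data·x̄)/τ₀ = (118.6803·0.009630 − 0.008850·108.2) / 0.000780 = 0.185321/0.000780 ≈ 237.6.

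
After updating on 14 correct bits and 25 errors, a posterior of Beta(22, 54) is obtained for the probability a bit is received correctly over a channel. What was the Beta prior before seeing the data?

A Beta(a, b) prior with s successes and f failures in binomial data gives a Beta(a+s, b+f) posterior.
So a = 22 − 14 = 8 and b = 54 − 25 = 29.

Beta(8, 29)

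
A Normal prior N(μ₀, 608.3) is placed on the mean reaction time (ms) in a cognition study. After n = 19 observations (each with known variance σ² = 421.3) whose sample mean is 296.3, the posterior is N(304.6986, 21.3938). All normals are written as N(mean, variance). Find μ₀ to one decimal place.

The posterior mean is a precision-weighted average: μ_n = (τ₀μ₀ + τ_data·x̄)/(τ₀+τ_data), with τ₀=1/σ₀² and τ_data=n/σ².
Here τ₀ = 1/608.3 = 0.001644 and τ_data = 19/421.3 = 0.045099, so τ_n = 0.046743.
Rearranging for μ₀: μ₀ = (μ_n·τ_n − τ_data·x̄)/τ₀ = (304.6986·0.046743 − 0.045099·296.3) / 0.001644 = 0.879693/0.001644 ≈ 535.1.

μ₀ = 535.1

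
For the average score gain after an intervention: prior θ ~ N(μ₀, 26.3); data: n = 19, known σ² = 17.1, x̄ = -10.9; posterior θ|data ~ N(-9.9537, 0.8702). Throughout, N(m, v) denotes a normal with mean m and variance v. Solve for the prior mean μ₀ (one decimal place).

The posterior mean is a precision-weighted average: μ_n = (τ₀μ₀ + τ_data·x̄)/(τ₀+τ_data), with τ₀=1/σ₀² and τ_data=n/σ².
Here τ₀ = 1/26.3 = 0.038023 and τ_data = 19/17.1 = 1.111111, so τ_n = 1.149134.
Rearranging for μ₀: μ₀ = (μ_n·τ_n − τ_data·x̄)/τ₀ = (-9.9537·1.149134 − 1.111111·-10.9) / 0.038023 = 0.672975/0.038023 ≈ 17.7.

μ₀ = 17.7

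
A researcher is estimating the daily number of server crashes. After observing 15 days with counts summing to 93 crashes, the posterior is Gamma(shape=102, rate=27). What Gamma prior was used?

Gamma–Poisson conjugacy: posterior shape = α + Σxᵢ, posterior rate = β + n.
So α = 102 − 93 = 9 and β = 27 − 15 = 12.

Gamma(shape=9, rate=12)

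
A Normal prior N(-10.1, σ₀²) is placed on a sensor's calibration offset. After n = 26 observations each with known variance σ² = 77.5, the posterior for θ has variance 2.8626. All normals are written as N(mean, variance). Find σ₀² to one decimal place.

For the Normal–Normal model with known σ², precisions add: τ_n = τ₀ + n/σ².
So 1/σ₀² = 1/2.8626 − 26/77.5 = 0.349333 − 0.335484 = 0.013849.
Hence σ₀² = 1/0.013849 ≈ 72.2.

σ₀² = 72.2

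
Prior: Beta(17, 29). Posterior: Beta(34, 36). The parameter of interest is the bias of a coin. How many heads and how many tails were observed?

17 heads and 7 tails

Under Beta–binomial conjugacy the posterior parameters are (α+s, β+f).
So s = 34 − 17 = 17 and f = 36 − 29 = 7.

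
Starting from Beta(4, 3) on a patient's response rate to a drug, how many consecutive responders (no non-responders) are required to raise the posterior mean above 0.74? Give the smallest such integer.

After k responders and 0 non-responders the posterior is Beta(4+k, 3), with mean (4+k)/(4+3+k).
Set (4+k)/(7+k) > 0.74 and solve: k > (0.74·7 − 4)/(1 − 0.74) = 4.538.
The smallest integer exceeding 4.538 is 5, and checking k=5: (9)/(12) = 0.7500 > 0.74.

k = 5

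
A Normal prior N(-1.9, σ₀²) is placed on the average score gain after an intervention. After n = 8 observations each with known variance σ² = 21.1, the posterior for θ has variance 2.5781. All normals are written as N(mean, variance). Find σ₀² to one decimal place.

Posterior precision equals prior precision plus data precision: 1/σ_n² = 1/σ₀² + n/σ².
So 1/σ₀² = 1/2.5781 − 8/21.1 = 0.387883 − 0.379147 = 0.008736.
Hence σ₀² = 1/0.008736 ≈ 114.5.

σ₀² = 114.5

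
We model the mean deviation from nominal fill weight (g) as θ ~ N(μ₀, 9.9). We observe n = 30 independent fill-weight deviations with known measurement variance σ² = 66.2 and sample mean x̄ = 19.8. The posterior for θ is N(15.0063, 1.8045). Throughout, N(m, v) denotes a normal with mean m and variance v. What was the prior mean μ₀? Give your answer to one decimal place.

μ₀ = -6.5

With known observation variance, the Normal–Normal posterior has precision τ_n = τ₀ + n/σ² and mean μ_n = (τ₀μ₀ + (n/σ²)x̄)/τ_n.
Here τ₀ = 1/9.9 = 0.101010 and τ_data = 30/66.2 = 0.453172, so τ_n = 0.554182.
Rearranging for μ₀: μ₀ = (μ_n·τ_n − τ_data·x̄)/τ₀ = (15.0063·0.554182 − 0.453172·19.8) / 0.101010 = -0.656584/0.101010 ≈ -6.5.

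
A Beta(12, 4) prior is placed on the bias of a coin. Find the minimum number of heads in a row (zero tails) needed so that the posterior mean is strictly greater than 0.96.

k = 85

After k heads and 0 tails the posterior is Beta(12+k, 4), with mean (12+k)/(12+4+k).
Set (12+k)/(16+k) > 0.96 and solve: k > (0.96·16 − 12)/(1 − 0.96) = 84.000.
The smallest integer exceeding 84.000 is 85, and checking k=85: (97)/(101) = 0.9604 > 0.96.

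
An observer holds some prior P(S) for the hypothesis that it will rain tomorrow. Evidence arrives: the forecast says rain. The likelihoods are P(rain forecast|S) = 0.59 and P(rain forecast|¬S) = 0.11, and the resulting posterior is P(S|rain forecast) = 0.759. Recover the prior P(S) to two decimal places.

In odds form, posterior odds = prior odds × likelihood ratio, so prior odds = posterior odds ÷ LR.
Posterior odds = 0.759/(1−0.759) = 3.1494. LR = 0.59/0.11 = 5.3636.
Prior odds = 3.1494/5.3636 = 0.5872, so P(S) = 0.5872/(1+0.5872) ≈ 0.37.

P(S) = 0.37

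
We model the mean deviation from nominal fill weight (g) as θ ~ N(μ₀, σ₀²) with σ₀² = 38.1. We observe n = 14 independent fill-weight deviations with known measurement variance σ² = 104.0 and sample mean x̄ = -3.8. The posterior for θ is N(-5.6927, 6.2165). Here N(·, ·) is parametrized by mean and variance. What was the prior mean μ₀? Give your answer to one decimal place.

μ₀ = -15.4

The posterior mean is a precision-weighted average: μ_n = (τ₀μ₀ + τ_data·x̄)/(τ₀+τ_data), with τ₀=1/σ₀² and τ_data=n/σ².
Here τ₀ = 1/38.1 = 0.026247 and τ_data = 14/104.0 = 0.134615, so τ_n = 0.160862.
Rearranging for μ₀: μ₀ = (μ_n·τ_n − τ_data·x̄)/τ₀ = (-5.6927·0.160862 − 0.134615·-3.8) / 0.026247 = -0.404202/0.026247 ≈ -15.4.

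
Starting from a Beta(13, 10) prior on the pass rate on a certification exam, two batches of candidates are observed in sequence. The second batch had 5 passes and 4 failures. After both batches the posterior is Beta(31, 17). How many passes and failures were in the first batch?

13 passes and 3 failures

Because Beta–binomial updating is additive in the counts, the combined data contributed (α_post−α_prior, β_post−β_prior) successes and failures.
Total across both batches: 31−13=18 passes, 17−10=7 failures.
Subtract the second batch: 18−5=13 passes and 7−4=3 failures.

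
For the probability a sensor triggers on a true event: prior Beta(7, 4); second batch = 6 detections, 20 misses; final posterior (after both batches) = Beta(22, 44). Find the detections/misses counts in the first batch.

9 detections and 20 misses

Sequential conjugate updates are equivalent to a single update on the pooled data, so total successes = posterior α − prior α and total failures = posterior β − prior β.
Total across both batches: 22−7=15 detections, 44−4=40 misses.
Subtract the second batch: 15−6=9 detections and 40−20=20 misses.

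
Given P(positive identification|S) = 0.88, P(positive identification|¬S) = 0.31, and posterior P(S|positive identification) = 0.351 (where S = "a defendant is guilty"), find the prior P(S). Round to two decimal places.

P(S) = 0.16

In odds form, posterior odds = prior odds × likelihood ratio, so prior odds = posterior odds ÷ LR.
Posterior odds = 0.351/(1−0.351) = 0.5408. LR = 0.88/0.31 = 2.8387.
Prior odds = 0.5408/2.8387 = 0.1905, so P(S) = 0.1905/(1+0.1905) ≈ 0.16.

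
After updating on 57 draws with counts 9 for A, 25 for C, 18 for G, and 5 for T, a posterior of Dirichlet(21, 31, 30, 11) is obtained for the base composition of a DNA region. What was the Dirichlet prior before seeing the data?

Dirichlet(12, 6, 12, 6)

For a Dirichlet(α) prior with multinomial counts c, the posterior is Dirichlet(α + c) componentwise.
Subtract each count from the matching posterior parameter: 21−9=12, 31−25=6, 30−18=12, 11−5=6.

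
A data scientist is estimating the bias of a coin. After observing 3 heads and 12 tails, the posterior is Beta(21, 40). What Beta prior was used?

Beta is conjugate to the binomial likelihood: posterior = Beta(α+s, β+f).
Subtract the data counts: 21−3=18, 40−12=28.

Beta(18, 28)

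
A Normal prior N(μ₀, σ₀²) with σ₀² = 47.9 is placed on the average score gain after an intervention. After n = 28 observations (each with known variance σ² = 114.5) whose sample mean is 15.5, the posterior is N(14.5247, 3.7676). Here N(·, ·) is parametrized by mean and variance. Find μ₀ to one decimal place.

The posterior mean is a precision-weighted average: μ_n = (τ₀μ₀ + τ_data·x̄)/(τ₀+τ_data), with τ₀=1/σ₀² and τ_data=n/σ².
Here τ₀ = 1/47.9 = 0.020877 and τ_data = 28/114.5 = 0.244541, so τ_n = 0.265418.
Rearranging for μ₀: μ₀ = (μ_n·τ_n − τ_data·x̄)/τ₀ = (14.5247·0.265418 − 0.244541·15.5) / 0.020877 = 0.064731/0.020877 ≈ 3.1.

μ₀ = 3.1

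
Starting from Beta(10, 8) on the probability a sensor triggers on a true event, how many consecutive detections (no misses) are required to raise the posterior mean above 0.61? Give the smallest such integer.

k = 3

After k detections and 0 misses the posterior is Beta(10+k, 8), with mean (10+k)/(10+8+k).
Set (10+k)/(18+k) > 0.61 and solve: k > (0.61·18 − 10)/(1 − 0.61) = 2.513.
The smallest integer exceeding 2.513 is 3, and checking k=3: (13)/(21) = 0.6190 > 0.61.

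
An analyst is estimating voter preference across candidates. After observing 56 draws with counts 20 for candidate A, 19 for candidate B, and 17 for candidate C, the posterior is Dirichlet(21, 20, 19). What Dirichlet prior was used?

Dirichlet(1, 1, 2)

For a Dirichlet(α) prior with multinomial counts c, the posterior is Dirichlet(α + c) componentwise.
Subtract each count from the matching posterior parameter: 21−20=1, 20−19=1, 19−17=2.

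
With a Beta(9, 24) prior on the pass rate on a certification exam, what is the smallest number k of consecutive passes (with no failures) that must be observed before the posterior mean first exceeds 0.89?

After k passes and 0 failures the posterior is Beta(9+k, 24), with mean (9+k)/(9+24+k).
Set (9+k)/(33+k) > 0.89 and solve: k > (0.89·33 − 9)/(1 − 0.89) = 185.182.
The smallest integer exceeding 185.182 is 186.

k = 186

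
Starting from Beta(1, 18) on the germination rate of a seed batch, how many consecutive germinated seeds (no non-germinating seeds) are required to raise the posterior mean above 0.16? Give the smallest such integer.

After k germinated seeds and 0 non-germinating seeds the posterior is Beta(1+k, 18), with mean (1+k)/(1+18+k).
Set (1+k)/(19+k) > 0.16 and solve: k > (0.16·19 − 1)/(1 − 0.16) = 2.429.
The smallest integer exceeding 2.429 is 3.

k = 3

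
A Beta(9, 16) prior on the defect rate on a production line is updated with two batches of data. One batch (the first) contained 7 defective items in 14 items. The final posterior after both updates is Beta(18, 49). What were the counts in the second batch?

2 defective items and 26 good items

Sequential conjugate updates are equivalent to a single update on the pooled data, so total successes = posterior α − prior α and total failures = posterior β − prior β.
Total across both batches: 18−9=9 defective items, 49−16=33 good items.
Subtract the first batch: 9−7=2 defective items and 33−7=26 good items.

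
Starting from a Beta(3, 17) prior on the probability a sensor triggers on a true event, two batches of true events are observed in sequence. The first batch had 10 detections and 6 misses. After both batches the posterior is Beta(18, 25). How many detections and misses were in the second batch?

Sequential conjugate updates are equivalent to a single update on the pooled data, so total successes = posterior α − prior α and total failures = posterior β − prior β.
Total across both batches: 18−3=15 detections, 25−17=8 misses.
Subtract the first batch: 15−10=5 detections and 8−6=2 misses.

5 detections and 2 misses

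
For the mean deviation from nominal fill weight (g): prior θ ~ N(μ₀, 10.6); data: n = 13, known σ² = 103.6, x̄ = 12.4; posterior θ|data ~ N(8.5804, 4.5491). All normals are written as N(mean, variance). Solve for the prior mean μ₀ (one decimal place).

μ₀ = 3.5

The posterior mean is a precision-weighted average: μ_n = (τ₀μ₀ + τ_data·x̄)/(τ₀+τ_data), with τ₀=1/σ₀² and τ_data=n/σ².
Here τ₀ = 1/10.6 = 0.094340 and τ_data = 13/103.6 = 0.125483, so τ_n = 0.219823.
Rearranging for μ₀: μ₀ = (μ_n·τ_n − τ_data·x̄)/τ₀ = (8.5804·0.219823 − 0.125483·12.4) / 0.094340 = 0.330180/0.094340 ≈ 3.5.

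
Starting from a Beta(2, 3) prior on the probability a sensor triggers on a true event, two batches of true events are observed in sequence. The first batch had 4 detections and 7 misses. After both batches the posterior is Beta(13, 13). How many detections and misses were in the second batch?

7 detections and 3 misses

Because Beta–binomial updating is additive in the counts, the combined data contributed (α_post−α_prior, β_post−β_prior) successes and failures.
Total across both batches: 13−2=11 detections, 13−3=10 misses.
Subtract the first batch: 11−4=7 detections and 10−7=3 misses.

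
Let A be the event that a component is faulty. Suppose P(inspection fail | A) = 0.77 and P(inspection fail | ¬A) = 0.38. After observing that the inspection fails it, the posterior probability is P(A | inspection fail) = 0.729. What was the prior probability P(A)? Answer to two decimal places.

P(A) = 0.57

Bayes' rule in odds form gives O(A|E) = O(A)·[P(E|A)/P(E|¬A)], hence O(A) = O(A|E)/LR.
Posterior odds = 0.729/(1−0.729) = 2.6900. LR = 0.77/0.38 = 2.0263.
Prior odds = 2.6900/2.0263 = 1.3275, so P(A) = 1.3275/(1+1.3275) ≈ 0.57.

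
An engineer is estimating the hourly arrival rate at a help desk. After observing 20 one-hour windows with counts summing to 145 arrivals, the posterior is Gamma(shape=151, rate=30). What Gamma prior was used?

Gamma–Poisson conjugacy: posterior shape = α + Σxᵢ, posterior rate = β + n.
So α = 151 − 145 = 6 and β = 30 − 20 = 10.

Gamma(shape=6, rate=10)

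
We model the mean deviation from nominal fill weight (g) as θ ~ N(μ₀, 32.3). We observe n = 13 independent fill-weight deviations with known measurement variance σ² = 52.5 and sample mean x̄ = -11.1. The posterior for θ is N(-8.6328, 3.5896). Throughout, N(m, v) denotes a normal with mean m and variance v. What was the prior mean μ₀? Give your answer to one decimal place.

The posterior mean is a precision-weighted average: μ_n = (τ₀μ₀ + τ_data·x̄)/(τ₀+τ_data), with τ₀=1/σ₀² and τ_data=n/σ².
Here τ₀ = 1/32.3 = 0.030960 and τ_data = 13/52.5 = 0.247619, so τ_n = 0.278579.
Rearranging for μ₀: μ₀ = (μ_n·τ_n − τ_data·x̄)/τ₀ = (-8.6328·0.278579 − 0.247619·-11.1) / 0.030960 = 0.343654/0.030960 ≈ 11.1.

μ₀ = 11.1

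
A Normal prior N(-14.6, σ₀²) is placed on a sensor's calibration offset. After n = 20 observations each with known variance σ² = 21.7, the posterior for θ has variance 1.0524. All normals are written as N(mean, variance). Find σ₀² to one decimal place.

Posterior precision equals prior precision plus data precision: 1/σ_n² = 1/σ₀² + n/σ².
So 1/σ₀² = 1/1.0524 − 20/21.7 = 0.950209 − 0.921659 = 0.028550.
Hence σ₀² = 1/0.028550 ≈ 35.0.

σ₀² = 35.0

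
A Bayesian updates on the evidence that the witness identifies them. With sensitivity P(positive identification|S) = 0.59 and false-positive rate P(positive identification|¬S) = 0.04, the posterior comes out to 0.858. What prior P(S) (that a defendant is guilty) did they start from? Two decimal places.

In odds form, posterior odds = prior odds × likelihood ratio, so prior odds = posterior odds ÷ LR.
Posterior odds = 0.858/(1−0.858) = 6.0423. LR = 0.59/0.04 = 14.7500.
Prior odds = 6.0423/14.7500 = 0.4096, so P(S) = 0.4096/(1+0.4096) ≈ 0.29.

P(S) = 0.29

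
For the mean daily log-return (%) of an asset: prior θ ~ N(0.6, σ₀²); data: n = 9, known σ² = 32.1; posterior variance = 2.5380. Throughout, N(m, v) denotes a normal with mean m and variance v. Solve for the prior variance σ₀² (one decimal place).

σ₀² = 8.8

Posterior precision equals prior precision plus data precision: 1/σ_n² = 1/σ₀² + n/σ².
So 1/σ₀² = 1/2.5380 − 9/32.1 = 0.394011 − 0.280374 = 0.113637.
Hence σ₀² = 1/0.113637 ≈ 8.8.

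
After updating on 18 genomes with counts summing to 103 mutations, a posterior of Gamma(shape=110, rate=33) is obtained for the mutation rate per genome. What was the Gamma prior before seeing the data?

Gamma–Poisson conjugacy: posterior shape = α + Σxᵢ, posterior rate = β + n.
So α = 110 − 103 = 7 and β = 33 − 18 = 15.

Gamma(shape=7, rate=15)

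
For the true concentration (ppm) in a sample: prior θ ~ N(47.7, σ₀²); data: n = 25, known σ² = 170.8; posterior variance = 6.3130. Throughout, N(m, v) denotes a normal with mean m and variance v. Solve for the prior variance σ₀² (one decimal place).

Posterior precision equals prior precision plus data precision: 1/σ_n² = 1/σ₀² + n/σ².
So 1/σ₀² = 1/6.3130 − 25/170.8 = 0.158403 − 0.146370 = 0.012033.
Hence σ₀² = 1/0.012033 ≈ 83.1.

σ₀² = 83.1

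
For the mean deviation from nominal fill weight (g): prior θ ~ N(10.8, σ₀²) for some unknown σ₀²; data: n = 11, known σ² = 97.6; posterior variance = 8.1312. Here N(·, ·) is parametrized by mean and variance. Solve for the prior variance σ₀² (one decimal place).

For the Normal–Normal model with known σ², precisions add: τ_n = τ₀ + n/σ².
So 1/σ₀² = 1/8.1312 − 11/97.6 = 0.122983 − 0.112705 = 0.010278.
Hence σ₀² = 1/0.010278 ≈ 97.3.

σ₀² = 97.3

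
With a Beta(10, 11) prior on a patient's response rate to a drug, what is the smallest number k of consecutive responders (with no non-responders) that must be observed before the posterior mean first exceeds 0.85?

After k responders and 0 non-responders the posterior is Beta(10+k, 11), with mean (10+k)/(10+11+k).
Set (10+k)/(21+k) > 0.85 and solve: k > (0.85·21 − 10)/(1 − 0.85) = 52.333.
The smallest integer exceeding 52.333 is 53.

k = 53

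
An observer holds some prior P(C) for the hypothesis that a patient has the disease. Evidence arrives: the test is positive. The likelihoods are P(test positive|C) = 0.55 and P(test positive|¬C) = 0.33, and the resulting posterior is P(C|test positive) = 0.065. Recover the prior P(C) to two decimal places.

P(C) = 0.04

Bayes' rule in odds form gives O(C|E) = O(C)·[P(E|C)/P(E|¬C)], hence O(C) = O(C|E)/LR.
Posterior odds = 0.065/(1−0.065) = 0.0695. LR = 0.55/0.33 = 1.6667.
Prior odds = 0.0695/1.6667 = 0.0417, so P(C) = 0.0417/(1+0.0417) ≈ 0.04.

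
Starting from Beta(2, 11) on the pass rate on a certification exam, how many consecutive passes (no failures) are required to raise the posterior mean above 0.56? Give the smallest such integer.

After k passes and 0 failures the posterior is Beta(2+k, 11), with mean (2+k)/(2+11+k).
Set (2+k)/(13+k) > 0.56 and solve: k > (0.56·13 − 2)/(1 − 0.56) = 12.000.
The smallest integer exceeding 12.000 is 13.

k = 13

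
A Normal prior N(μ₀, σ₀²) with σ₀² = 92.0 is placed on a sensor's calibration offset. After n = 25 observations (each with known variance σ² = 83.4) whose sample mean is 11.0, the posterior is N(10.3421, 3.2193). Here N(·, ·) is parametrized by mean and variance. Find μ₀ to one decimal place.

With known observation variance, the Normal–Normal posterior has precision τ_n = τ₀ + n/σ² and mean μ_n = (τ₀μ₀ + (n/σ²)x̄)/τ_n.
Here τ₀ = 1/92.0 = 0.010870 and τ_data = 25/83.4 = 0.299760, so τ_n = 0.310630.
Rearranging for μ₀: μ₀ = (μ_n·τ_n − τ_data·x̄)/τ₀ = (10.3421·0.310630 − 0.299760·11.0) / 0.010870 = -0.084793/0.010870 ≈ -7.8.

μ₀ = -7.8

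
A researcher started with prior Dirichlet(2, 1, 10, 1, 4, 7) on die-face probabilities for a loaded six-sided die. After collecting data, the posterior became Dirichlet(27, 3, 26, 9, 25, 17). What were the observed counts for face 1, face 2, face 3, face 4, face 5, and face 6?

counts (25, 2, 16, 8, 21, 10)

For a Dirichlet(α) prior with multinomial counts c, the posterior is Dirichlet(α + c) componentwise.
Counts are posterior − prior componentwise: 27−2=25, 3−1=2, 26−10=16, 9−1=8, 25−4=21, 17−7=10.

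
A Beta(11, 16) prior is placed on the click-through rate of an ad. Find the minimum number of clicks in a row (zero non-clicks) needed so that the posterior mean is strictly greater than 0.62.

After k clicks and 0 non-clicks the posterior is Beta(11+k, 16), with mean (11+k)/(11+16+k).
Set (11+k)/(27+k) > 0.62 and solve: k > (0.62·27 − 11)/(1 − 0.62) = 15.105.
The smallest integer exceeding 15.105 is 16, and checking k=16: (27)/(43) = 0.6279 > 0.62.

k = 16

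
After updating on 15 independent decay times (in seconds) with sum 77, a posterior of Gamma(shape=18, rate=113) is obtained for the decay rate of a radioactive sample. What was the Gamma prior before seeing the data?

For an exponential likelihood with a Gamma(α, β) prior on the rate, n observations with total T give posterior Gamma(α+n, β+T).
So α = 18 − 15 = 3 and β = 113 − 77 = 36.

Gamma(shape=3, rate=36)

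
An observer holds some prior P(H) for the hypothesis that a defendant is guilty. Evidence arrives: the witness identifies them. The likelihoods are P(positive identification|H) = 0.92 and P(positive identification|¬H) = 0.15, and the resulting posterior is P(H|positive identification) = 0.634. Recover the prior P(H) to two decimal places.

Bayes' rule in odds form gives O(H|E) = O(H)·[P(E|H)/P(E|¬H)], hence O(H) = O(H|E)/LR.
Posterior odds = 0.634/(1−0.634) = 1.7322. LR = 0.92/0.15 = 6.1333.
Prior odds = 1.7322/6.1333 = 0.2824, so P(H) = 0.2824/(1+0.2824) ≈ 0.22.

P(H) = 0.22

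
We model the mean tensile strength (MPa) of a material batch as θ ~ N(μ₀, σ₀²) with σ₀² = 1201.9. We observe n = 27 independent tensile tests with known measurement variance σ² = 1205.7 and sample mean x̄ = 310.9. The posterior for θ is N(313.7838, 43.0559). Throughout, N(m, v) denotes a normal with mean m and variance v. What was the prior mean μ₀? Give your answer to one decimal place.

μ₀ = 391.4

With known observation variance, the Normal–Normal posterior has precision τ_n = τ₀ + n/σ² and mean μ_n = (τ₀μ₀ + (n/σ²)x̄)/τ_n.
Here τ₀ = 1/1201.9 = 0.000832 and τ_data = 27/1205.7 = 0.022394, so τ_n = 0.023226.
Rearranging for μ₀: μ₀ = (μ_n·τ_n − τ_data·x̄)/τ₀ = (313.7838·0.023226 − 0.022394·310.9) / 0.000832 = 0.325648/0.000832 ≈ 391.4.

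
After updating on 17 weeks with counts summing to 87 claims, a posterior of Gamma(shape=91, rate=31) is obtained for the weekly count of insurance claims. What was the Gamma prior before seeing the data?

Gamma–Poisson conjugacy: posterior shape = α + Σxᵢ, posterior rate = β + n.
So α = 91 − 87 = 4 and β = 31 − 17 = 14.

Gamma(shape=4, rate=14)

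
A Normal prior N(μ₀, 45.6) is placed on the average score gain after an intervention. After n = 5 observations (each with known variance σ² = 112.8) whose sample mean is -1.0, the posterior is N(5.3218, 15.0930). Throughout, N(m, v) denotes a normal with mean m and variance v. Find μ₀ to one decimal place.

μ₀ = 18.1

The posterior mean is a precision-weighted average: μ_n = (τ₀μ₀ + τ_data·x̄)/(τ₀+τ_data), with τ₀=1/σ₀² and τ_data=n/σ².
Here τ₀ = 1/45.6 = 0.021930 and τ_data = 5/112.8 = 0.044326, so τ_n = 0.066256.
Rearranging for μ₀: μ₀ = (μ_n·τ_n − τ_data·x̄)/τ₀ = (5.3218·0.066256 − 0.044326·-1.0) / 0.021930 = 0.396927/0.021930 ≈ 18.1.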